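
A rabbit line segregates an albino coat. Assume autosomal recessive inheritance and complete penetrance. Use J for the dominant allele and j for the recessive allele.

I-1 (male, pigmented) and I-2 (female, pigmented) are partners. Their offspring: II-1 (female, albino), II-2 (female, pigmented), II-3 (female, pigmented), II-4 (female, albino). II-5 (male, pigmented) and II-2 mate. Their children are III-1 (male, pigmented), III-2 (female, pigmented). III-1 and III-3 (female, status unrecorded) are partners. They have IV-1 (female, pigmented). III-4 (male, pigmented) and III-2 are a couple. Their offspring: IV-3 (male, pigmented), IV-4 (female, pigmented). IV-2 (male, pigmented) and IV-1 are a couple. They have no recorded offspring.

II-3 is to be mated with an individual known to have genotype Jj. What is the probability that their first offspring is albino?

I-1 is pigmented so carries J and passed j to II-1 (jj), so I-1 is Jj.
I-2 is pigmented so carries J and passed j to II-1 (jj), so I-2 is Jj.
II-3 is a pigmented offspring of I-1 (Jj) × I-2 (Jj), whose cross gives 1/4 JJ : 1/2 Jj : 1/4 jj; conditioning on being pigmented, II-3 is JJ with probability 1/3, Jj with probability 2/3.
Summing over parental genotype combinations, P(offspring is albino) = 2/3·1/4 = 1/6.

1/6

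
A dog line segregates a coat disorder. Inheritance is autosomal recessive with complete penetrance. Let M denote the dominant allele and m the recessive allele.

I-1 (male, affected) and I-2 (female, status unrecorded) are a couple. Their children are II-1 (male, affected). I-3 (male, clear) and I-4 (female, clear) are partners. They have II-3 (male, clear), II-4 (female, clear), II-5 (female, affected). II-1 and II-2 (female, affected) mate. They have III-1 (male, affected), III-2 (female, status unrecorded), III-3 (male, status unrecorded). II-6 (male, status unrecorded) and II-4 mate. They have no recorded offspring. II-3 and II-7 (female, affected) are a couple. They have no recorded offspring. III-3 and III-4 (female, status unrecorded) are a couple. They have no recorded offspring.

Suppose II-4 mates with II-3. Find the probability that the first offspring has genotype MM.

I-3 is clear so carries M and passed m to II-5 (mm), so I-3 is Mm.
I-4 is clear so carries M and passed m to II-5 (mm), so I-4 is Mm.
II-4 is a clear offspring of I-3 (Mm) × I-4 (Mm), whose cross gives 1/4 MM : 1/2 Mm : 1/4 mm; conditioning on being clear, II-4 is MM with probability 1/3, Mm with probability 2/3.
II-3 is a clear offspring of I-3 (Mm) × I-4 (Mm), whose cross gives 1/4 MM : 1/2 Mm : 1/4 mm; conditioning on being clear, II-3 is MM with probability 1/3, Mm with probability 2/3.
Summing over parental genotype combinations, P(offspring has genotype MM) = 1/9·1 + 2/9·1/2 + 2/9·1/2 + 4/9·1/4 = 4/9.

4/9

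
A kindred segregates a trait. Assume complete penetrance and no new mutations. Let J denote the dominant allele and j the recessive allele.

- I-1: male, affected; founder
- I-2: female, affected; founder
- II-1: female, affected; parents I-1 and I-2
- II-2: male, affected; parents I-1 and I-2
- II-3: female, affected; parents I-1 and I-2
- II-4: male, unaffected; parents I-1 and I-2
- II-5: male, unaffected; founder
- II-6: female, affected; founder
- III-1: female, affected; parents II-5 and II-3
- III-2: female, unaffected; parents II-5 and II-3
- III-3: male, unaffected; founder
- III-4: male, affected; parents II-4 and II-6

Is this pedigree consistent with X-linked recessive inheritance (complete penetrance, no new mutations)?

No

Under X-linked recessive, II-4 (unaffected, male) cannot arise from I-1 (affected) × I-2 (affected).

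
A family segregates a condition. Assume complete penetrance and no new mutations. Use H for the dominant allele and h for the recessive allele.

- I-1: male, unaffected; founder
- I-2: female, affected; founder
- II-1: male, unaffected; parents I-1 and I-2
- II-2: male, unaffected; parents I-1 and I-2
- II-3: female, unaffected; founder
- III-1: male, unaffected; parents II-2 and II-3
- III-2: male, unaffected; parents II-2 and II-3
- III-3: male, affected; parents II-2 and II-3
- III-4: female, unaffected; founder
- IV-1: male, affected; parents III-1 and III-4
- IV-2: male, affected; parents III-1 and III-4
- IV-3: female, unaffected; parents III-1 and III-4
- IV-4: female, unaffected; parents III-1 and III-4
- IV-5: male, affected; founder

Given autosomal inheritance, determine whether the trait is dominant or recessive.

II-2 and II-3 are both unaffected yet have an affected child III-3. Under dominance, an affected child requires at least one affected parent, so the trait cannot be dominant.

recessive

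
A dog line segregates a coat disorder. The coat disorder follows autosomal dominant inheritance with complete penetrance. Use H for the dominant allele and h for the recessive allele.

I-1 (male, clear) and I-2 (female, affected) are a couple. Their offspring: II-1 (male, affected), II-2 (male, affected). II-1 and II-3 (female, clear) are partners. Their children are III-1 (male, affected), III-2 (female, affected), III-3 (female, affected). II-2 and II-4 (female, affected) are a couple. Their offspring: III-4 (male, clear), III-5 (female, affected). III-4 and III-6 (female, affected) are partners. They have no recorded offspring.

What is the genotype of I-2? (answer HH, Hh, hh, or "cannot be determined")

cannot be determined

I-2's phenotype allows HH or Hh, and no parent or child forces a single allele at both positions; consistent genotype assignments exist with I-2 as HH or Hh.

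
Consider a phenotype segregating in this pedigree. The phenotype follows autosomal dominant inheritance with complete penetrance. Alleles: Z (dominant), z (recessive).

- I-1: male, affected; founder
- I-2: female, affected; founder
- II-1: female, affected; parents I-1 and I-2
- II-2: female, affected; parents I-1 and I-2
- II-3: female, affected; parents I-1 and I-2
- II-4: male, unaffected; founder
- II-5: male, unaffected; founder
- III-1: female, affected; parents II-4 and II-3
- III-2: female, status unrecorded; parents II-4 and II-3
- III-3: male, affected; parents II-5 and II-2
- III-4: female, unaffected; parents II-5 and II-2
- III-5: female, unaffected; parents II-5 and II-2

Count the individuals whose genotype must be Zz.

3

Obligate heterozygotes: II-2 is affected so carries Z and passed z to III-4 (zz), so II-2 is Zz; III-1 is affected so carries Z and received z from II-4 (zz), so III-1 is Zz; III-3 is affected so carries Z and received z from II-5 (zz), so III-3 is Zz.
Every other individual is either homozygous by phenotype or has at least one consistent homozygous assignment, so the count is 3.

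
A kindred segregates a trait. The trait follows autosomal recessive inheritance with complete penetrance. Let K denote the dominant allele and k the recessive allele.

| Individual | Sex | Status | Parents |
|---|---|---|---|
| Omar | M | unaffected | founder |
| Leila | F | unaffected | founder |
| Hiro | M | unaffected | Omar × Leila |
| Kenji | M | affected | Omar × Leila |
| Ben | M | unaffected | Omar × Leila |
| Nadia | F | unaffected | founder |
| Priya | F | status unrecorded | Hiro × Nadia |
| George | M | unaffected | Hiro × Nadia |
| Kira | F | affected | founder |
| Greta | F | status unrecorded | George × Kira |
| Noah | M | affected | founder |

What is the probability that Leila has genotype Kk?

Leila is unaffected so carries K and passed k to Kenji (kk), so Leila is Kk, giving P(Kk) = 1.

1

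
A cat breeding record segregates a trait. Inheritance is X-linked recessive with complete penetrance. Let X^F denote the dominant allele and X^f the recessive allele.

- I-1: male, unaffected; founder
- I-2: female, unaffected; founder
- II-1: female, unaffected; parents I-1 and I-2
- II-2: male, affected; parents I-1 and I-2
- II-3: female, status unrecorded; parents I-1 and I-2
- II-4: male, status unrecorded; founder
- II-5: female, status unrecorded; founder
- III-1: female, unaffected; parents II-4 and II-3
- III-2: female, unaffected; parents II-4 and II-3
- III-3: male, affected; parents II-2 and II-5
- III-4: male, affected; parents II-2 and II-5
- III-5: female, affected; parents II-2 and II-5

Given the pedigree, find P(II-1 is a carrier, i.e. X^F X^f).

I-1 is unaffected, so I-1 is X^F Y.
I-2 is unaffected so carries F and passed f to II-2 (X^f Y), so I-2 is X^F X^f.
Their cross gives offspring ratios 1/2 X^F X^F : 1/2 X^F X^f. Conditioning on II-1 being unaffected, P(X^F X^f) = 1/2 / 1 = 1/2.

1/2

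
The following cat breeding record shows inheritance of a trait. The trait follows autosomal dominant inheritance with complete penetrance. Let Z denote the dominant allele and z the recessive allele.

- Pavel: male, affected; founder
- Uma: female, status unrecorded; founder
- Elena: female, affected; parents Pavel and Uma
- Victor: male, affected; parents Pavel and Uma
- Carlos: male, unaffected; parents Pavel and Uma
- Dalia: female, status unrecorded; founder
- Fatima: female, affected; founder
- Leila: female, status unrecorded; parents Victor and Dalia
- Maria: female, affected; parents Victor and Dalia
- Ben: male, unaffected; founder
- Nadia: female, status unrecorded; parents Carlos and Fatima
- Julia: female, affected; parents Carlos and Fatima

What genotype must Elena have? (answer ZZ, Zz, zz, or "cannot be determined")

cannot be determined

Elena's phenotype allows ZZ or Zz, and no parent or child forces a single allele at both positions; consistent genotype assignments exist with Elena as ZZ or Zz.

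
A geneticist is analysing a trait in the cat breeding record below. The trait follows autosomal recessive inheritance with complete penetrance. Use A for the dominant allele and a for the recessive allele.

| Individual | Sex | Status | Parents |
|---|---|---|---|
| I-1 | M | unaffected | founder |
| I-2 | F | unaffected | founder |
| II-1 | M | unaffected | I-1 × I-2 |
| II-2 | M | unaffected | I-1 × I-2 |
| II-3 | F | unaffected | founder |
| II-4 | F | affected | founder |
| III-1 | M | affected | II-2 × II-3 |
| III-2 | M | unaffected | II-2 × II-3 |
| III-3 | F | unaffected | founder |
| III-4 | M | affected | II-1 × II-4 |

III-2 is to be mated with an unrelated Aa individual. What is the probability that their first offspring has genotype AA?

1/3

II-2 is unaffected so carries A and passed a to III-1 (aa), so II-2 is Aa.
II-3 is unaffected so carries A and passed a to III-1 (aa), so II-3 is Aa.
III-2 is an unaffected offspring of II-2 (Aa) × II-3 (Aa), whose cross gives 1/4 AA : 1/2 Aa : 1/4 aa; conditioning on being unaffected, III-2 is AA with probability 1/3, Aa with probability 2/3.
Summing over parental genotype combinations, P(offspring has genotype AA) = 1/3·1/2 + 2/3·1/4 = 1/3.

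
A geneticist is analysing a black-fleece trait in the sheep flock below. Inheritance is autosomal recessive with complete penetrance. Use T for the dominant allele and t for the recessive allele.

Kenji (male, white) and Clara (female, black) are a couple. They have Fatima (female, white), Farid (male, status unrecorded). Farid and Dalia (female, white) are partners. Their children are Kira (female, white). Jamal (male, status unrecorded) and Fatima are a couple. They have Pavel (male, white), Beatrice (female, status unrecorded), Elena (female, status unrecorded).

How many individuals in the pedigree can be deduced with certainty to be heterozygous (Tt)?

Obligate heterozygotes: Fatima is white so carries T and received t from Clara (tt), so Fatima is Tt.
Every other individual is either homozygous by phenotype or has at least one consistent homozygous assignment, so the count is 1.

1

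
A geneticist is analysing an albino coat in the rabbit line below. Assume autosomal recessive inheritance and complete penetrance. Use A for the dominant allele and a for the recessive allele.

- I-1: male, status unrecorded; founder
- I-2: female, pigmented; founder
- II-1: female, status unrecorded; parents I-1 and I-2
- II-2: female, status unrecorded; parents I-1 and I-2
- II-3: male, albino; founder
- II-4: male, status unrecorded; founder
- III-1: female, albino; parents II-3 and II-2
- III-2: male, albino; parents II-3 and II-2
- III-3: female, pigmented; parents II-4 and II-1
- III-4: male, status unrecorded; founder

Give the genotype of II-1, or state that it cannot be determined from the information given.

cannot be determined

II-1's phenotype is unrecorded, and no parent or child forces a single allele at both positions; consistent genotype assignments exist with II-1 as AA or Aa or aa.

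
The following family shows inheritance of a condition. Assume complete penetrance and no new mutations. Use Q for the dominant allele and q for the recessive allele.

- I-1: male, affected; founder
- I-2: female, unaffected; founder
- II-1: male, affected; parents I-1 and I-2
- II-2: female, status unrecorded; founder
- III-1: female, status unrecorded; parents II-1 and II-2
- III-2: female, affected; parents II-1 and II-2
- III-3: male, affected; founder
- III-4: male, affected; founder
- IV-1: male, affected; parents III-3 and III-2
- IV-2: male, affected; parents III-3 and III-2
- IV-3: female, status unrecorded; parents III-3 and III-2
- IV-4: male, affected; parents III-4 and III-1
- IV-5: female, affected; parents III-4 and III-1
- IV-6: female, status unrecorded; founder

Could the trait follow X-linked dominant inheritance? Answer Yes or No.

No

Under X-linked dominant, II-1 (affected, male) cannot arise from I-1 (affected) × I-2 (unaffected).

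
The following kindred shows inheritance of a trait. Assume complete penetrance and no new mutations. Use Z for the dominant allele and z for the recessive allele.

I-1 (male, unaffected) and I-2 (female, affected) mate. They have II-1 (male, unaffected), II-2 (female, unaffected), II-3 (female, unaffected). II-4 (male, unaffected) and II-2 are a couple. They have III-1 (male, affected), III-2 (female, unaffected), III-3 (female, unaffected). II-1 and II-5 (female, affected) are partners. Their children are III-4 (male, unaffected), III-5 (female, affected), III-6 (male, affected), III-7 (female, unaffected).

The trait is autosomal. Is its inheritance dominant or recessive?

recessive

II-4 and II-2 are both unaffected yet have an affected child III-1. Under dominance, an affected child requires at least one affected parent, so the trait cannot be dominant.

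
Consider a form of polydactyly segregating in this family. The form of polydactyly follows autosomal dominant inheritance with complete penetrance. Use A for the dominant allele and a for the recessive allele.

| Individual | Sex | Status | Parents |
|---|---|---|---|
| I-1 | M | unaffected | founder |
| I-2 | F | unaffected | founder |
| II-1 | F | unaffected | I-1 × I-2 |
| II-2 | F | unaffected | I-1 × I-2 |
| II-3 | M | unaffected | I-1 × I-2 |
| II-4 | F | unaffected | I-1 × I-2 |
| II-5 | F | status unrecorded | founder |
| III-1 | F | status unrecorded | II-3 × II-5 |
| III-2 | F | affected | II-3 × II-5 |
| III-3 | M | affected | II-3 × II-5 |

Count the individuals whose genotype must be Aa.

2

Obligate heterozygotes: III-2 is affected so carries A and received a from II-3 (aa), so III-2 is Aa; III-3 is affected so carries A and received a from II-3 (aa), so III-3 is Aa.
Every other individual is either homozygous by phenotype or has at least one consistent homozygous assignment, so the count is 2.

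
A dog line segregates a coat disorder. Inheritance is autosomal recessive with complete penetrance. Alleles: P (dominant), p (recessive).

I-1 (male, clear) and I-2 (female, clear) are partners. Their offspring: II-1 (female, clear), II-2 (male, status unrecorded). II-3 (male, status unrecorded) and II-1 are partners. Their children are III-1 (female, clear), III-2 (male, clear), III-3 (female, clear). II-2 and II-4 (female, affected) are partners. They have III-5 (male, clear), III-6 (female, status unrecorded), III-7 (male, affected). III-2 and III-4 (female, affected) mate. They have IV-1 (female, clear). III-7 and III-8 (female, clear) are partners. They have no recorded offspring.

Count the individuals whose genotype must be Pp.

Obligate heterozygotes: II-2 passed P to III-5 (Pp, whose p came from II-4) and passed p to III-7 (pp), so II-2 is Pp; III-5 is clear so carries P and received p from II-4 (pp), so III-5 is Pp; IV-1 is clear so carries P and received p from III-4 (pp), so IV-1 is Pp.
Every other individual is either homozygous by phenotype or has at least one consistent homozygous assignment, so the count is 3.

3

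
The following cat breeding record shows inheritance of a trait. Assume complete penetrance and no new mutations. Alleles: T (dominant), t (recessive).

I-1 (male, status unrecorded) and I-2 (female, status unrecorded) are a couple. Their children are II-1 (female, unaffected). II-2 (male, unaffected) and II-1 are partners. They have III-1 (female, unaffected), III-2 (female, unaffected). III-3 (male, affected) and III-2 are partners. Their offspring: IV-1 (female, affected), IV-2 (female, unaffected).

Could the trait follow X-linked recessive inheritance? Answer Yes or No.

A consistent assignment under X-linked recessive exists: I-1 X^T Y, I-2 X^T X^t, II-1 X^T X^t, II-2 X^T Y, III-1 X^T X^T, III-2 X^T X^t, III-3 X^t Y, IV-1 X^t X^t, IV-2 X^T X^t.
In this assignment every recorded phenotype matches its genotype and every non-founder's genotype is obtainable from its parents' genotypes, so the pedigree is consistent.

Yes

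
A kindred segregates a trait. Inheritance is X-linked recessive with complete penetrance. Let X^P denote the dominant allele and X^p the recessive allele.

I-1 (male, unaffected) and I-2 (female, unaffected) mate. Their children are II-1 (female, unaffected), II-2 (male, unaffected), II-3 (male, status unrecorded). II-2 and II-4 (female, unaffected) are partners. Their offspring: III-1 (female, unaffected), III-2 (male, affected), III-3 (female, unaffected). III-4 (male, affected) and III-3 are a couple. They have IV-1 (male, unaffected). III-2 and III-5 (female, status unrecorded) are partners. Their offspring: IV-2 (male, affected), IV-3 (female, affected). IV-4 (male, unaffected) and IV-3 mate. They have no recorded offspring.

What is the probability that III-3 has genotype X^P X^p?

II-2 is unaffected, so II-2 is X^P Y.
II-4 is unaffected so carries P and passed p to III-2 (X^p Y), so II-4 is X^P X^p.
Their cross gives offspring ratios 1/2 X^P X^P : 1/2 X^P X^p. Conditioning on III-3 being unaffected, P(X^P X^p) = 1/2 / 1 = 1/2 before taking III-3's own offspring into account.
III-4 is affected, so III-4 is X^p Y.
Now use III-3's offspring. Probability of each recorded status — unaffected son IV-1: 1/2 if III-3 is X^P X^p, 1 if X^P X^P.
Bayes: P(X^P X^p) = 1/2·1/2 / (1/2·1/2 + 1/2·1) = 1/3.

1/3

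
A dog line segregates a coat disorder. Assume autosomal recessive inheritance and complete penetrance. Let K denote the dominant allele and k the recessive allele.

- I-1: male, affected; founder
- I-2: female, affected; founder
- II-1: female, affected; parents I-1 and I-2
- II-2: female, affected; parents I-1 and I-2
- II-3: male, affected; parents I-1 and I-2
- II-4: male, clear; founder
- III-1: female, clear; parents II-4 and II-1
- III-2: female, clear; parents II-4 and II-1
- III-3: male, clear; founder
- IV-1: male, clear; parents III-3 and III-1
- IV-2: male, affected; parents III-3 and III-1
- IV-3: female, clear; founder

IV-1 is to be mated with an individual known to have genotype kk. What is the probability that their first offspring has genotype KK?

III-3 is clear so carries K and passed k to IV-2 (kk), so III-3 is Kk.
III-1 is clear so carries K and received k from II-1 (kk), so III-1 is Kk.
IV-1 is a clear offspring of III-3 (Kk) × III-1 (Kk), whose cross gives 1/4 KK : 1/2 Kk : 1/4 kk; conditioning on being clear, IV-1 is KK with probability 1/3, Kk with probability 2/3.
Summing over parental genotype combinations, P(offspring has genotype KK) = 0 = 0.

0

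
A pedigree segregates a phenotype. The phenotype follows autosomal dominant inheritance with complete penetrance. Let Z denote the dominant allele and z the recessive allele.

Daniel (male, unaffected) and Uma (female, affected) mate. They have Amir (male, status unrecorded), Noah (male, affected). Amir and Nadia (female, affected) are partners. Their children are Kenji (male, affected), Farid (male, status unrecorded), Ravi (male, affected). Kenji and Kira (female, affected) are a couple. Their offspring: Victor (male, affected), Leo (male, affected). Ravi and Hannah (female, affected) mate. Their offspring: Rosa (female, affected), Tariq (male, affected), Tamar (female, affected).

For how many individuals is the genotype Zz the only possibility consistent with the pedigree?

1

Obligate heterozygotes: Noah is affected so carries Z and received z from Daniel (zz), so Noah is Zz.
Every other individual is either homozygous by phenotype or has at least one consistent homozygous assignment, so the count is 1.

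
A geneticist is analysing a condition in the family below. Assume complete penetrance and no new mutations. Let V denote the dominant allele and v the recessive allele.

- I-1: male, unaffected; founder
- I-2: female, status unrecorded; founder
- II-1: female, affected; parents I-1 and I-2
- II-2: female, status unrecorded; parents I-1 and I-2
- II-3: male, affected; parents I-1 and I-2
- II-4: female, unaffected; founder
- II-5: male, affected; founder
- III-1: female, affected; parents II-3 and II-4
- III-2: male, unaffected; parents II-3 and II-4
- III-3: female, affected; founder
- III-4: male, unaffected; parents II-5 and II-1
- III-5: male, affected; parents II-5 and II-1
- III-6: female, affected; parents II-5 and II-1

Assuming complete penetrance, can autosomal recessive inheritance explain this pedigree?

No

Under autosomal recessive, III-4 (unaffected, male) cannot arise from II-5 (affected) × II-1 (affected).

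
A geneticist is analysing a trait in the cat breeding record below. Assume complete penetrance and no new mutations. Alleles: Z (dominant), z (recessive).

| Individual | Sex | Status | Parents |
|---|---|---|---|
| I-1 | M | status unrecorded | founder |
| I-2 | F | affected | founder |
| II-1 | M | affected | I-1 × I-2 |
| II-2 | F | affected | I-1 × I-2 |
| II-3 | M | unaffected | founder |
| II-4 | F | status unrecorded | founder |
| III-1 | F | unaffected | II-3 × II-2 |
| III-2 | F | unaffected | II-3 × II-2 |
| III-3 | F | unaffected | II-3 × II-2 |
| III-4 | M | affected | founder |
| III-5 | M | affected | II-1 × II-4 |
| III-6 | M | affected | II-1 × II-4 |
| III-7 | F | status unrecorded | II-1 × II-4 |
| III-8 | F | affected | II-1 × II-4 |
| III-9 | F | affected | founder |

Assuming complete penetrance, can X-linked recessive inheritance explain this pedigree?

Yes

A consistent assignment under X-linked recessive exists: I-1 X^z Y, I-2 X^z X^z, II-1 X^z Y, II-2 X^z X^z, II-3 X^Z Y, II-4 X^Z X^z, III-1 X^Z X^z, III-2 X^Z X^z, III-3 X^Z X^z, III-4 X^z Y, III-5 X^z Y, III-6 X^z Y, III-7 X^Z X^z, III-8 X^z X^z, III-9 X^z X^z.
In this assignment every recorded phenotype matches its genotype and every non-founder's genotype is obtainable from its parents' genotypes, so the pedigree is consistent.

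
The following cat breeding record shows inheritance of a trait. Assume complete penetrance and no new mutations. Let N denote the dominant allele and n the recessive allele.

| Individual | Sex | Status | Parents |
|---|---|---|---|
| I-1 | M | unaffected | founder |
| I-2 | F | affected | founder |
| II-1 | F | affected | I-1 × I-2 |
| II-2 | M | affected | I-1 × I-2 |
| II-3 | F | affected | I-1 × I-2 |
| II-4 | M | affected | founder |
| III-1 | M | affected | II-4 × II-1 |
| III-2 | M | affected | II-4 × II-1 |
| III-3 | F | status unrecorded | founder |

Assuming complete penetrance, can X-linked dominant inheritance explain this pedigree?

Yes

A consistent assignment under X-linked dominant exists: I-1 X^n Y, I-2 X^N X^N, II-1 X^N X^n, II-2 X^N Y, II-3 X^N X^n, II-4 X^N Y, III-1 X^N Y, III-2 X^N Y, III-3 X^N X^N.
In this assignment every recorded phenotype matches its genotype and every non-founder's genotype is obtainable from its parents' genotypes, so the pedigree is consistent.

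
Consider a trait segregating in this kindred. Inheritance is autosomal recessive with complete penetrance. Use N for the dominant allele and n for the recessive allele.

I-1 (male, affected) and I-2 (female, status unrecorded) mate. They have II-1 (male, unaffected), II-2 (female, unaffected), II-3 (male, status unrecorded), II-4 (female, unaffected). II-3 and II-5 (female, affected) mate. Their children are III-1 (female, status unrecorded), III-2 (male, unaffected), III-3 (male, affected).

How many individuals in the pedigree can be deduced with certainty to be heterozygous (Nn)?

5

Obligate heterozygotes: II-1 is unaffected so carries N and received n from I-1 (nn), so II-1 is Nn; II-2 is unaffected so carries N and received n from I-1 (nn), so II-2 is Nn; II-3 passed N to III-2 (Nn, whose n came from II-5) and received n from I-1 (nn), so II-3 is Nn; II-4 is unaffected so carries N and received n from I-1 (nn), so II-4 is Nn; III-2 is unaffected so carries N and received n from II-5 (nn), so III-2 is Nn.
Every other individual is either homozygous by phenotype or has at least one consistent homozygous assignment, so the count is 5.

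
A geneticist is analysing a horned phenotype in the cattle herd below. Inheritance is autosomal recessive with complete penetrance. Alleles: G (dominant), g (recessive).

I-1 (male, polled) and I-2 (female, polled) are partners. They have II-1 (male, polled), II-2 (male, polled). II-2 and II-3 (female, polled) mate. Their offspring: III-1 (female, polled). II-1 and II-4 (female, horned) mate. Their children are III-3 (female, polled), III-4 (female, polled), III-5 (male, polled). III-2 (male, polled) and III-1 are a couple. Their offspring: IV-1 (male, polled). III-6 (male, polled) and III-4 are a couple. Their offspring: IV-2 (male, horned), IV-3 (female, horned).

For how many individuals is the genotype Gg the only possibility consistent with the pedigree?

Obligate heterozygotes: III-3 is polled so carries G and received g from II-4 (gg), so III-3 is Gg; III-4 is polled so carries G and received g from II-4 (gg), so III-4 is Gg; III-5 is polled so carries G and received g from II-4 (gg), so III-5 is Gg; III-6 is polled so carries G and passed g to IV-2 (gg), so III-6 is Gg.
Every other individual is either homozygous by phenotype or has at least one consistent homozygous assignment, so the count is 4.

4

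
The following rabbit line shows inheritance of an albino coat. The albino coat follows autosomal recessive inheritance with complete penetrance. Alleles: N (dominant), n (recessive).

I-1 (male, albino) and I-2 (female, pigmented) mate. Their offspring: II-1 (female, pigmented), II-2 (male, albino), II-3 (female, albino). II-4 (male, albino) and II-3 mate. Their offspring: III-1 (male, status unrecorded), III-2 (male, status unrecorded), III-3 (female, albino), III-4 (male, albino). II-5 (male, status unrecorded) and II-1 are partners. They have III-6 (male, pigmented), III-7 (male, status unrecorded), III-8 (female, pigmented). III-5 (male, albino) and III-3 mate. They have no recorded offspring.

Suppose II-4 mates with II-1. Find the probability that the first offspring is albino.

1/2

II-4 is albino, so II-4 is nn.
II-1 is pigmented so carries N and received n from I-1 (nn), so II-1 is Nn.
The cross gives 1/2 Nn : 1/2 nn, so P(offspring is albino) = 1/2.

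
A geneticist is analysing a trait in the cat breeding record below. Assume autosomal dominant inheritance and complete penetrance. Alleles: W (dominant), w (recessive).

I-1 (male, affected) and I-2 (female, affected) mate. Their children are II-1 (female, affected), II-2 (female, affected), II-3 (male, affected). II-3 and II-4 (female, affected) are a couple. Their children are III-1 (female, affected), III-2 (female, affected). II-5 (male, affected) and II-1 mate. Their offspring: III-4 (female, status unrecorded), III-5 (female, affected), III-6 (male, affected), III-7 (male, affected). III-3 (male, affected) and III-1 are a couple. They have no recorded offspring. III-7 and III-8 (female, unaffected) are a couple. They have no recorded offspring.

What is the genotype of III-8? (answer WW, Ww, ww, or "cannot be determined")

III-8 is unaffected, so III-8 is ww.

ww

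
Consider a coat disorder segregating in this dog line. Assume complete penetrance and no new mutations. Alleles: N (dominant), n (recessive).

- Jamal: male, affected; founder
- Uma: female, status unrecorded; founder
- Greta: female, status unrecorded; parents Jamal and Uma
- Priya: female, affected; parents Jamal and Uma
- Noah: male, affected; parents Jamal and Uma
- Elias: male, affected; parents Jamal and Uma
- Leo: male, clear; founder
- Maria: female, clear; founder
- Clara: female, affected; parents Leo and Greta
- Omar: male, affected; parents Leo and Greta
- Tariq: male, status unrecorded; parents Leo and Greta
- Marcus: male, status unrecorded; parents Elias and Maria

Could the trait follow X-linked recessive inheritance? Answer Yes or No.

No

Under X-linked recessive, Clara (affected, female) cannot arise from Leo (clear) × Greta (unrecorded).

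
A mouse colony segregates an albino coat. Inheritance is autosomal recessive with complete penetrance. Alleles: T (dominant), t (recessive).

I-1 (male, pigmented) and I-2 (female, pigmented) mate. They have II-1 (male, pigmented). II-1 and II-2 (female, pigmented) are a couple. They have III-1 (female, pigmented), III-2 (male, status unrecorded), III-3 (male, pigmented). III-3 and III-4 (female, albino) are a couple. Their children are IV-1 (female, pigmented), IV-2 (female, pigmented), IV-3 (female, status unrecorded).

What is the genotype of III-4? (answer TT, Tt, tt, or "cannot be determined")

tt

III-4 is albino, so III-4 is tt.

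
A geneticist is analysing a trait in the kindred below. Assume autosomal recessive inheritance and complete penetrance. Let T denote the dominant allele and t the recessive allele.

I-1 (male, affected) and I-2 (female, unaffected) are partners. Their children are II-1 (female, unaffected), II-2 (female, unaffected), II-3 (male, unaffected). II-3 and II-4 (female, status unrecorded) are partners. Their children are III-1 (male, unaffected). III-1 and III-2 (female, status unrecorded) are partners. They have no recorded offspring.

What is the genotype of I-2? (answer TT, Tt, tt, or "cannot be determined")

cannot be determined

I-2's phenotype allows TT or Tt, and no parent or child forces a single allele at both positions; consistent genotype assignments exist with I-2 as TT or Tt.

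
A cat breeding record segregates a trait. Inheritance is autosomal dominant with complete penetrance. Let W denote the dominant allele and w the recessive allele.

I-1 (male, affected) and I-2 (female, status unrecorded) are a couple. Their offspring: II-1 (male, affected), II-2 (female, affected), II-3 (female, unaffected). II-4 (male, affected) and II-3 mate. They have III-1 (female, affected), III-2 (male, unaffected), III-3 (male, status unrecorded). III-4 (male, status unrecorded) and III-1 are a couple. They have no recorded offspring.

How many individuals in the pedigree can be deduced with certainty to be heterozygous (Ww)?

3

Obligate heterozygotes: I-1 is affected so carries W and passed w to II-3 (ww), so I-1 is Ww; II-4 is affected so carries W and passed w to III-2 (ww), so II-4 is Ww; III-1 is affected so carries W and received w from II-3 (ww), so III-1 is Ww.
Every other individual is either homozygous by phenotype or has at least one consistent homozygous assignment, so the count is 3.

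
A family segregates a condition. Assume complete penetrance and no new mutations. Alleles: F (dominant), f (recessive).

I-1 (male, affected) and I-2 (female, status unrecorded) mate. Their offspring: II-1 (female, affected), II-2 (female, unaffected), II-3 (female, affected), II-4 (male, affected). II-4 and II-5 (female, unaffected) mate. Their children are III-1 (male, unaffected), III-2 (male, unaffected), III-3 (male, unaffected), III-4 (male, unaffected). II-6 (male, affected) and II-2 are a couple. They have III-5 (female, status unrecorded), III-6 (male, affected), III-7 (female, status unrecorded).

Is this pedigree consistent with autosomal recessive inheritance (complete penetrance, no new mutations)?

Yes

A consistent assignment under autosomal recessive exists: I-1 ff, I-2 Ff, II-1 ff, II-2 Ff, II-3 ff, II-4 ff, II-5 FF, II-6 ff, III-1 Ff, III-2 Ff, III-3 Ff, III-4 Ff, III-5 Ff, III-6 ff, III-7 Ff.
In this assignment every recorded phenotype matches its genotype and every non-founder's genotype is obtainable from its parents' genotypes, so the pedigree is consistent.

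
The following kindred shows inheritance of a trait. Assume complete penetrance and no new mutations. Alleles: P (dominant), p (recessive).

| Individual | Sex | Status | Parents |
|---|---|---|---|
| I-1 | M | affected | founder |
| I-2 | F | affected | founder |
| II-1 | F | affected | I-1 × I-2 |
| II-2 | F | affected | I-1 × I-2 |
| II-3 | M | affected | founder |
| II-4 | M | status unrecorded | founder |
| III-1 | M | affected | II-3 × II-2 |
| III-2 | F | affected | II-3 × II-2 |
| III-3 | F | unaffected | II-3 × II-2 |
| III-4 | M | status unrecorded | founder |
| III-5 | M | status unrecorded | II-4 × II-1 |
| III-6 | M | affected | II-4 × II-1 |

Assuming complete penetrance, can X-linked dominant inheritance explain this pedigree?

No

Under X-linked dominant, III-3 (unaffected, female) cannot arise from II-3 (affected) × II-2 (affected).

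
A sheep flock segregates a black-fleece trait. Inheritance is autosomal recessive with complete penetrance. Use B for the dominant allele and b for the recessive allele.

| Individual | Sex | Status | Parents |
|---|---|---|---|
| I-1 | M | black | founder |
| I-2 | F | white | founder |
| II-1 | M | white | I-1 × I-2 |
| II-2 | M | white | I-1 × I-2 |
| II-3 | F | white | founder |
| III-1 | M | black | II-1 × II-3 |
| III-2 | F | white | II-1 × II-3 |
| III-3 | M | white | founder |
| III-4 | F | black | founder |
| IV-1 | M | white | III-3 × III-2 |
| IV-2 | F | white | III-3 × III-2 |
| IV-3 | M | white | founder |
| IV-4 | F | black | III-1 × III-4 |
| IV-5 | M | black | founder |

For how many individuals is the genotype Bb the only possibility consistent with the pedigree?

Obligate heterozygotes: II-1 is white so carries B and received b from I-1 (bb), so II-1 is Bb; II-2 is white so carries B and received b from I-1 (bb), so II-2 is Bb; II-3 is white so carries B and passed b to III-1 (bb), so II-3 is Bb.
Every other individual is either homozygous by phenotype or has at least one consistent homozygous assignment, so the count is 3.

3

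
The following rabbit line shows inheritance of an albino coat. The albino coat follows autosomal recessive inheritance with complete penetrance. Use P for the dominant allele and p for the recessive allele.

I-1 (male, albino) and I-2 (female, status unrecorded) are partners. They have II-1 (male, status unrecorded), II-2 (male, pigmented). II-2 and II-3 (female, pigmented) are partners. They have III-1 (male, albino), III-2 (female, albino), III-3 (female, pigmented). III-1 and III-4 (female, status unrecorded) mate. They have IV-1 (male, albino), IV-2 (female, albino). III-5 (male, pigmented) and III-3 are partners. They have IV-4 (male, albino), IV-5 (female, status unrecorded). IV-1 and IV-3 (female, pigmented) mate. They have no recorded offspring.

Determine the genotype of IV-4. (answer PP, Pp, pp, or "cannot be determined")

IV-4 is albino, so IV-4 is pp.

pp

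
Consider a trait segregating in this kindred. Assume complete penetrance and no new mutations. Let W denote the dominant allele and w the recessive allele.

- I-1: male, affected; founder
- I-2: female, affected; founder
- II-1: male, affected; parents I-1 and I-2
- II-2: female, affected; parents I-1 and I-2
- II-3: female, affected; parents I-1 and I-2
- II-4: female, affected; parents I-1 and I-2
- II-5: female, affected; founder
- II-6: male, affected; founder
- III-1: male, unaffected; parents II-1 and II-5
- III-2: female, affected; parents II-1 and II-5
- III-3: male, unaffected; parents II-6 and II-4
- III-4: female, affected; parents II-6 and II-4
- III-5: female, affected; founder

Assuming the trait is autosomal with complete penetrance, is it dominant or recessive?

dominant

II-1 and II-5 are both affected yet have an unaffected child III-1. Under a recessive model two affected parents are homozygous and every child would be affected, so the trait cannot be recessive.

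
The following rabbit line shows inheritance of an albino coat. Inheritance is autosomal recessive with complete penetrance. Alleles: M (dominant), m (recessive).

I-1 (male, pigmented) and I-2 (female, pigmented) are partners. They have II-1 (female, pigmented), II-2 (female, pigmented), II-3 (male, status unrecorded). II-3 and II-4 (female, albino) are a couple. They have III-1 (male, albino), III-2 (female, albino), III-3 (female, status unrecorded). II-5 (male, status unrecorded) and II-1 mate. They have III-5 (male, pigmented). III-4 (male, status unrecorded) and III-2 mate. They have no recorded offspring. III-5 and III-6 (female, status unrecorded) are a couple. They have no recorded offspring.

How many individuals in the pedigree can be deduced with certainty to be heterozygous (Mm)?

No individual's genotype is forced to Mm by the pedigree, so the count is 0.

0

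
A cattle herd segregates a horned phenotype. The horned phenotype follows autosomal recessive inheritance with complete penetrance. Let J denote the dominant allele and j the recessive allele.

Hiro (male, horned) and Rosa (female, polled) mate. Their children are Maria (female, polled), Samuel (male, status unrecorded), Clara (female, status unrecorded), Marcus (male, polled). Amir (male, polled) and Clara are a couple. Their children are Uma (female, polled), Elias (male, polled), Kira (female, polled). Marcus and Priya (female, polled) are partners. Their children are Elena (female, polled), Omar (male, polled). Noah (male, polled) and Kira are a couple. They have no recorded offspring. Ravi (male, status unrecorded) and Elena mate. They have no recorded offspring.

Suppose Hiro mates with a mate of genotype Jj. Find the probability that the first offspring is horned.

1/2

Hiro is horned, so Hiro is jj.
The cross gives 1/2 Jj : 1/2 jj, so P(offspring is horned) = 1/2.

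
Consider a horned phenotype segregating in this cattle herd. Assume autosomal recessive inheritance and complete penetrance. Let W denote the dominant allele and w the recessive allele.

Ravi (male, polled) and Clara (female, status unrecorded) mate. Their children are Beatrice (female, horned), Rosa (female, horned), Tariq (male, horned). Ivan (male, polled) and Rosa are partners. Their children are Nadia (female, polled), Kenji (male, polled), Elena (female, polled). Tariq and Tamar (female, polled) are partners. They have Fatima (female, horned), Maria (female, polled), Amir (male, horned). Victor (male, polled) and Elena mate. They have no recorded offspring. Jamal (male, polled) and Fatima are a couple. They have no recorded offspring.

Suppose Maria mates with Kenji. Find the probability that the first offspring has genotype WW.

1/4

Maria is polled so carries W and received w from Tariq (ww), so Maria is Ww.
Kenji is polled so carries W and received w from Rosa (ww), so Kenji is Ww.
The cross gives 1/4 WW : 1/2 Ww : 1/4 ww, so P(offspring has genotype WW) = 1/4.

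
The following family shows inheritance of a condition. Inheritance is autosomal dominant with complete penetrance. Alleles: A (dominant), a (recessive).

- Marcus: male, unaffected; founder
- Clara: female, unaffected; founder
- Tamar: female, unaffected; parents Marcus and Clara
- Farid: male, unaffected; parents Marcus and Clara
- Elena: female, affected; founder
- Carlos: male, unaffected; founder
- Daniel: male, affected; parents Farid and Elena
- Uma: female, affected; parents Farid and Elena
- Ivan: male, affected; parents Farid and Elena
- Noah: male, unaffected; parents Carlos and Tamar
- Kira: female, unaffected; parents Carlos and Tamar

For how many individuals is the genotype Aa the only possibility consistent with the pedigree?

Obligate heterozygotes: Daniel is affected so carries A and received a from Farid (aa), so Daniel is Aa; Uma is affected so carries A and received a from Farid (aa), so Uma is Aa; Ivan is affected so carries A and received a from Farid (aa), so Ivan is Aa.
Every other individual is either homozygous by phenotype or has at least one consistent homozygous assignment, so the count is 3.

3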